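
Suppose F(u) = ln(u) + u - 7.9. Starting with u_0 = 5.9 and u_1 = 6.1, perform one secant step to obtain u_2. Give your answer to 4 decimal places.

6.0929

F(5.9) = -0.225048, F(6.1) = 0.008289
u_2 = 6.100000 − 0.008289·(6.100000 − 5.900000) / (0.008289 − (-0.225048)) = 6.100000 − (0.001658)/(0.233336) = 6.092895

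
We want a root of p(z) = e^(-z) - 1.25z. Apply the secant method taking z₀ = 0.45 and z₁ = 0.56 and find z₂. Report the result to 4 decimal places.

0.4905

p(0.45) = 0.075128, p(0.56) = -0.128791
z₂ = 0.560000 − (-0.128791)·(0.560000 − 0.450000) / (-0.128791 − 0.075128) = 0.560000 − (-0.014167)/(-0.203919) = 0.490526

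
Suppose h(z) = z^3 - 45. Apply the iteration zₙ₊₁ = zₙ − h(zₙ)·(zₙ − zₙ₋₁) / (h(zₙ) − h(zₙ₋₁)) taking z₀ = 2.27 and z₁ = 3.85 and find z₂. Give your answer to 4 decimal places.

3.4298

h(2.27) = -33.302917, h(3.85) = 12.066625
z₂ = 3.850000 − 12.066625·(3.850000 − 2.270000) / (12.066625 − (-33.302917)) = 3.850000 − (19.065268)/(45.369542) = 3.429778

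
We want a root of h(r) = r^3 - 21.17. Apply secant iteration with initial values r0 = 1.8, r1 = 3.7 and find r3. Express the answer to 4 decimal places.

h(1.8) = -15.338000, h(3.7) = 29.483000
r2 = 3.700000 − 29.483000·(3.700000 − 1.800000) / (29.483000 − (-15.338000)) = 3.700000 − (56.017700)/(44.821000) = 2.450191
h(2.450191) = -6.460440
r3 = 2.450191 − (-6.460440)·(2.450191 − 3.700000) / (-6.460440 − 29.483000) = 2.450191 − (8.074317)/(-35.943440) = 2.674830

2.6748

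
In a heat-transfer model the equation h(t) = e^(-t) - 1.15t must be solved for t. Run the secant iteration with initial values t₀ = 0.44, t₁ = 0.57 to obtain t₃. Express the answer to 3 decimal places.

0.518

h(0.44) = 0.13804, h(0.57) = -0.08997
t₂ = 0.57000 − (-0.08997)·(0.57000 − 0.44000) / (-0.08997 − 0.13804) = 0.57000 − (-0.01170)/(-0.22801) = 0.51870
h(0.51870) = -0.00121
t₃ = 0.51870 − (-0.00121)·(0.51870 − 0.57000) / (-0.00121 − (-0.08997)) = 0.51870 − (0.00006)/(0.08876) = 0.51800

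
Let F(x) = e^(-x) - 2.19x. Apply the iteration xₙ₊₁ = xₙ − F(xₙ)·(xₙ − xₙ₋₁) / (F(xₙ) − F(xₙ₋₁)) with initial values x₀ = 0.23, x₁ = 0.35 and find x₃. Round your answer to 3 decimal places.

F(0.23) = 0.29083, F(0.35) = -0.06181
x₂ = 0.35000 − (-0.06181)·(0.35000 − 0.23000) / (-0.06181 − 0.29083) = 0.35000 − (-0.00742)/(-0.35265) = 0.32897
F(0.32897) = -0.00077
x₃ = 0.32897 − (-0.00077)·(0.32897 − 0.35000) / (-0.00077 − (-0.06181)) = 0.32897 − (0.00002)/(0.06104) = 0.32870

0.329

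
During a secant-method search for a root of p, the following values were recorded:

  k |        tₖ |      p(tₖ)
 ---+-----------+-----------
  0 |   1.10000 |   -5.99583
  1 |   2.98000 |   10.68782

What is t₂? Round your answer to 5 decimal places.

t₂ = 2.98000 − 10.68782·(2.98000 − 1.10000) / (10.68782 − (-5.99583))
   = 2.98000 − (20.0931016)/(16.6836500) = 1.7756411

1.77564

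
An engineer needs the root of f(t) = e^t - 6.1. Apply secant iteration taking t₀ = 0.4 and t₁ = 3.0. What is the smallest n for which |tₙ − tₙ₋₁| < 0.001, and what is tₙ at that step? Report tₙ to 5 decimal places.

f(0.4) = -4.6081753, f(3.0) = 13.9855369
t₂ = 3.0000000 − 13.9855369·(2.6000000)/(18.5937122) = 1.0443714;  |Δ| = 1.9556286
f(1.0443714) = -3.2583884
t₃ = 1.0443714 − (-3.2583884)·(-1.9556286)/(-17.2439253) = 1.4139043;  |Δ| = 0.3695329
f(1.4139043) = -1.9880217
t₄ = 1.4139043 − (-1.9880217)·(0.3695329)/(1.2703667) = 1.9921935;  |Δ| = 0.5782892
f(1.9921935) = 1.2315980
t₅ = 1.9921935 − 1.2315980·(0.5782892)/(3.2196197) = 1.7709811;  |Δ| = 0.2212124
f(1.7709811) = -0.2233841
t₆ = 1.7709811 − (-0.2233841)·(-0.2212124)/(-1.4549820) = 1.8049439;  |Δ| = 0.0339628
f(1.8049439) = -0.0203695
t₇ = 1.8049439 − (-0.0203695)·(0.0339628)/(0.2030146) = 1.8083516;  |Δ| = 0.0034077
f(1.8083516) = 0.0003832
t₈ = 1.8083516 − 0.0003832·(0.0034077)/(0.0207527) = 1.8082887;  |Δ| = 0.0000629
|t₈ − t₇| = 0.0000629 < 0.001

n = 8, tₙ = 1.80829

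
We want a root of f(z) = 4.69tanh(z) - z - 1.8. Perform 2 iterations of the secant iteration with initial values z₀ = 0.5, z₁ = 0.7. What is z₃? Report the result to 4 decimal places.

f(0.5) = -0.132671, f(0.7) = 0.334485
z₂ = 0.700000 − 0.334485·(0.700000 − 0.500000) / (0.334485 − (-0.132671)) = 0.700000 − (0.066897)/(0.467155) = 0.556799
f(0.556799) = 0.014459
z₃ = 0.556799 − 0.014459·(0.556799 − 0.700000) / (0.014459 − 0.334485) = 0.556799 − (-0.002071)/(-0.320026) = 0.550329

0.5503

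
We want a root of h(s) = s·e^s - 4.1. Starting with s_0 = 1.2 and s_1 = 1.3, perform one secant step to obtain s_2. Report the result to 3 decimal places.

1.215

h(1.2) = -0.11586, h(1.3) = 0.67009
s_2 = 1.30000 − 0.67009·(1.30000 − 1.20000) / (0.67009 − (-0.11586)) = 1.30000 − (0.06701)/(0.78595) = 1.21474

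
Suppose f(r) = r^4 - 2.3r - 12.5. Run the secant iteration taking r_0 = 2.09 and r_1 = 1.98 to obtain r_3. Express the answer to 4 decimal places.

2.0361

f(2.09) = 1.773298, f(1.98) = -1.684464
r_2 = 1.980000 − (-1.684464)·(1.980000 − 2.090000) / (-1.684464 − 1.773298) = 1.980000 − (0.185291)/(-3.457761) = 2.033587
f(2.033587) = -0.075088
r_3 = 2.033587 − (-0.075088)·(2.033587 − 1.980000) / (-0.075088 − (-1.684464)) = 2.033587 − (-0.004024)/(1.609376) = 2.036087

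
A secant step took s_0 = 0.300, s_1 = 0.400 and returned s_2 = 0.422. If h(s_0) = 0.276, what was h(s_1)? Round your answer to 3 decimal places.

0.050

The secant line through (0.300, 0.276) and (0.400, h(s_1)) crosses zero at s_2 = 0.422.
So (0.300, 0.276), (0.400, h(s_1)), (0.422, 0) are collinear:
h(s_1) = 0.276 · (0.400 − 0.422) / (0.300 − 0.422) = 0.276 · (-0.02200)/(-0.12200) = 0.04977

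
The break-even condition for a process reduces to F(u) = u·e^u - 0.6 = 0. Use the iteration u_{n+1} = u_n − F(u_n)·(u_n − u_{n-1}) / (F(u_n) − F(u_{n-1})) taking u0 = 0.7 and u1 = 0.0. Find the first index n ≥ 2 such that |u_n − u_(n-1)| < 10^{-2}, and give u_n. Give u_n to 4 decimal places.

F(0.7) = 0.809627, F(0.0) = -0.600000
u2 = 0.000000 − (-0.600000)·(-0.700000)/(-1.409627) = 0.297951;  |Δ| = 0.297951
F(0.297951) = -0.198631
u3 = 0.297951 − (-0.198631)·(0.297951)/(0.401369) = 0.445403;  |Δ| = 0.147451
F(0.445403) = 0.095326
u4 = 0.445403 − 0.095326·(0.147451)/(0.293957) = 0.397586;  |Δ| = 0.047816
F(0.397586) = -0.008301
u5 = 0.397586 − (-0.008301)·(-0.047816)/(-0.103627) = 0.401417;  |Δ| = 0.003830
|u5 − u4| = 0.003830 < 10^{-2}

n = 5, u_n = 0.4014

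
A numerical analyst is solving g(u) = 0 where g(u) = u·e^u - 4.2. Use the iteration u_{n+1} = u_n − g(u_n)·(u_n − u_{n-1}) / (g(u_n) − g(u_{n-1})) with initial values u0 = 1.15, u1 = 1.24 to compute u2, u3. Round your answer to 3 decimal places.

g(1.15) = -0.56808, g(1.24) = 0.08496
u2 = 1.24000 − 0.08496·(1.24000 − 1.15000) / (0.08496 − (-0.56808)) = 1.24000 − (0.00765)/(0.65304) = 1.22829
g(1.22829) = -0.00491
u3 = 1.22829 − (-0.00491)·(1.22829 − 1.24000) / (-0.00491 − 0.08496) = 1.22829 − (0.00006)/(-0.08987) = 1.22893

1.228, 1.229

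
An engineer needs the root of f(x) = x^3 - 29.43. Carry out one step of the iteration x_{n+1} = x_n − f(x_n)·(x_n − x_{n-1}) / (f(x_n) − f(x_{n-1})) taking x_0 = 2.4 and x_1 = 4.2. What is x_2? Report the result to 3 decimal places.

f(2.4) = -15.60600, f(4.2) = 44.65800
x_2 = 4.20000 − 44.65800·(4.20000 − 2.40000) / (44.65800 − (-15.60600)) = 4.20000 − (80.38440)/(60.26400) = 2.86613

2.866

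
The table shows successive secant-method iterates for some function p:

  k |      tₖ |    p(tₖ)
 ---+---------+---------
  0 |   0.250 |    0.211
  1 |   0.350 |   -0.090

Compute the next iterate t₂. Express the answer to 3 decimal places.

0.320

t₂ = 0.350 − (-0.090)·(0.350 − 0.250) / (-0.090 − 0.211)
   = 0.350 − (-0.00900)/(-0.30100) = 0.32010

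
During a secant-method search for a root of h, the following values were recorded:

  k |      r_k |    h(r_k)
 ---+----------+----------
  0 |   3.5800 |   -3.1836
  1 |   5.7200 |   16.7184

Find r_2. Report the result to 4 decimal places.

r_2 = 5.7200 − 16.7184·(5.7200 − 3.5800) / (16.7184 − (-3.1836))
   = 5.7200 − (35.777376)/(19.902000) = 3.922323

3.9223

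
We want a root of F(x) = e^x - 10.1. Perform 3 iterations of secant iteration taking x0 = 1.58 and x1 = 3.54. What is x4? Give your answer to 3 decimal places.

F(1.58) = -5.24504, F(3.54) = 24.36692
x2 = 3.54000 − 24.36692·(3.54000 − 1.58000) / (24.36692 − (-5.24504)) = 3.54000 − (47.75916)/(29.61196) = 1.92717
F(1.92717) = -3.22998
x3 = 1.92717 − (-3.22998)·(1.92717 − 3.54000) / (-3.22998 − 24.36692) = 1.92717 − (5.20942)/(-27.59690) = 2.11594
F(2.11594) = -1.80266
x4 = 2.11594 − (-1.80266)·(2.11594 − 1.92717) / (-1.80266 − (-3.22998)) = 2.11594 − (-0.34029)/(1.42732) = 2.35434

2.354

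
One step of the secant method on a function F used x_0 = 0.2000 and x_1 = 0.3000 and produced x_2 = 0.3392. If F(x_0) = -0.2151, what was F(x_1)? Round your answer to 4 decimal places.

The secant line through (0.2000, -0.2151) and (0.3000, F(x_1)) crosses zero at x_2 = 0.3392.
So (0.2000, -0.2151), (0.3000, F(x_1)), (0.3392, 0) are collinear:
F(x_1) = -0.2151 · (0.3000 − 0.3392) / (0.2000 − 0.3392) = -0.2151 · (-0.039200)/(-0.139200) = -0.060574

-0.0606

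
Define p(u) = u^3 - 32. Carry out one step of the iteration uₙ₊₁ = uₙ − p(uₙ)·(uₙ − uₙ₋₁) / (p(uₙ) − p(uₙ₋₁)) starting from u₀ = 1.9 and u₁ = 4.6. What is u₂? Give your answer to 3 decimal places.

p(1.9) = -25.14100, p(4.6) = 65.33600
u₂ = 4.60000 − 65.33600·(4.60000 − 1.90000) / (65.33600 − (-25.14100)) = 4.60000 − (176.40720)/(90.47700) = 2.65025

2.650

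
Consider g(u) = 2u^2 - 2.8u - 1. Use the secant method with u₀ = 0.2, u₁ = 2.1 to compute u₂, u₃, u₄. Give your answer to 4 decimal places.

1.0222, 1.5368, 1.7868

g(0.2) = -1.480000, g(2.1) = 1.940000
u₂ = 2.100000 − 1.940000·(2.100000 − 0.200000) / (1.940000 − (-1.480000)) = 2.100000 − (3.686000)/(3.420000) = 1.022222
g(1.022222) = -1.772346
u₃ = 1.022222 − (-1.772346)·(1.022222 − 2.100000) / (-1.772346 − 1.940000) = 1.022222 − (1.910195)/(-3.712346) = 1.536774
g(1.536774) = -0.579618
u₄ = 1.536774 − (-0.579618)·(1.536774 − 1.022222) / (-0.579618 − (-1.772346)) = 1.536774 − (-0.298244)/(1.192728) = 1.786826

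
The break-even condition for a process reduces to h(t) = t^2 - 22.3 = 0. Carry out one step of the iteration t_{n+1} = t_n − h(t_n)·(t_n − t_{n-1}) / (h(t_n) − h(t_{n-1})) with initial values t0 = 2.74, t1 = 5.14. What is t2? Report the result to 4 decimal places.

h(2.74) = -14.792400, h(5.14) = 4.119600
t2 = 5.140000 − 4.119600·(5.140000 − 2.740000) / (4.119600 − (-14.792400)) = 5.140000 − (9.887040)/(18.912000) = 4.617208

4.6172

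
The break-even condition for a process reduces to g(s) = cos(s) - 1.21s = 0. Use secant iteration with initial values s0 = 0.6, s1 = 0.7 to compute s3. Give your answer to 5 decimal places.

g(0.6) = 0.0993356, g(0.7) = -0.0821578
s2 = 0.7000000 − (-0.0821578)·(0.7000000 − 0.6000000) / (-0.0821578 − 0.0993356) = 0.7000000 − (-0.0082158)/(-0.1814934) = 0.6547323
g(0.6547323) = 0.0009848
s3 = 0.6547323 − 0.0009848·(0.6547323 − 0.7000000) / (0.0009848 − (-0.0821578)) = 0.6547323 − (-0.0000446)/(0.0831426) = 0.6552685

0.65527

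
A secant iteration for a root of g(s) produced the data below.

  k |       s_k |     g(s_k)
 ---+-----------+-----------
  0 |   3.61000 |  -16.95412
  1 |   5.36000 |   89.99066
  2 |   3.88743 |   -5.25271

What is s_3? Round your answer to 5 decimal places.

3.96864

s_3 = 3.88743 − (-5.25271)·(3.88743 − 5.36000) / (-5.25271 − 89.99066)
   = 3.88743 − (7.7349832)/(-95.2433700) = 3.9686428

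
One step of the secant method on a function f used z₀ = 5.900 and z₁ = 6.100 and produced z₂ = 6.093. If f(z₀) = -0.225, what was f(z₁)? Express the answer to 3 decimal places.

The secant line through (5.900, -0.225) and (6.100, f(z₁)) crosses zero at z₂ = 6.093.
So (5.900, -0.225), (6.100, f(z₁)), (6.093, 0) are collinear:
f(z₁) = -0.225 · (6.100 − 6.093) / (5.900 − 6.093) = -0.225 · (0.00700)/(-0.19300) = 0.00816

0.008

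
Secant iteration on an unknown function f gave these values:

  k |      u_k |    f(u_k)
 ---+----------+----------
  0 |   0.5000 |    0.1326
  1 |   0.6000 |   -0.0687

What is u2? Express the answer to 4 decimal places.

0.5659

u2 = 0.6000 − (-0.0687)·(0.6000 − 0.5000) / (-0.0687 − 0.1326)
   = 0.6000 − (-0.006870)/(-0.201300) = 0.565872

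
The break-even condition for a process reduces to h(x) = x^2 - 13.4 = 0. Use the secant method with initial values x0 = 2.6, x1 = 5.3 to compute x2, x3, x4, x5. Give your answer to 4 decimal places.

h(2.6) = -6.640000, h(5.3) = 14.690000
x2 = 5.300000 − 14.690000·(5.300000 − 2.600000) / (14.690000 − (-6.640000)) = 5.300000 − (39.663000)/(21.330000) = 3.440506
h(3.440506) = -1.562916
x3 = 3.440506 − (-1.562916)·(3.440506 − 5.300000) / (-1.562916 − 14.690000) = 3.440506 − (2.906233)/(-16.252916) = 3.619319
h(3.619319) = -0.300528
x4 = 3.619319 − (-0.300528)·(3.619319 − 3.440506) / (-0.300528 − (-1.562916)) = 3.619319 − (-0.053738)/(1.262389) = 3.661888
h(3.661888) = 0.009424
x5 = 3.661888 − 0.009424·(3.661888 − 3.619319) / (0.009424 − (-0.300528)) = 3.661888 − (0.000401)/(0.309951) = 3.660594

3.4405, 3.6193, 3.6619, 3.6606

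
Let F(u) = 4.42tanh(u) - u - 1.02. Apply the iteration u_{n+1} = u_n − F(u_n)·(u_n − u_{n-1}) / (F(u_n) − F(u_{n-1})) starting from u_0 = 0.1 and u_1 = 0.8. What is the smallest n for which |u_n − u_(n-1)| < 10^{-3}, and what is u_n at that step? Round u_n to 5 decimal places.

F(0.1) = -0.6794675, F(0.8) = 1.1150425
u_2 = 0.8000000 − 1.1150425·(0.7000000)/(1.7945100) = 0.3650457;  |Δ| = 0.4349543
F(0.3650457) = 0.1604103
u_3 = 0.3650457 − 0.1604103·(-0.4349543)/(-0.9546322) = 0.2919588;  |Δ| = 0.0730869
F(0.2919588) = -0.0569586
u_4 = 0.2919588 − (-0.0569586)·(-0.0730869)/(-0.2173690) = 0.3111103;  |Δ| = 0.0191515
F(0.3111103) = 0.0012846
u_5 = 0.3111103 − 0.0012846·(0.0191515)/(0.0582432) = 0.3106879;  |Δ| = 0.0004224
|u_5 − u_4| = 0.0004224 < 10^{-3}

n = 5, u_n = 0.31069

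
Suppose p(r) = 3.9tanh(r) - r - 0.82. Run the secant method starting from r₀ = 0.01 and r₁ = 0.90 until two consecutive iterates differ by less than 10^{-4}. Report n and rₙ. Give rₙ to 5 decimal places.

n = 6, rₙ = 0.29374

p(0.01) = -0.7910013, p(0.90) = 1.0735617
r₂ = 0.9000000 − 1.0735617·(0.8900000)/(1.8645630) = 0.3875636;  |Δ| = 0.5124364
p(0.3875636) = 0.2325424
r₃ = 0.3875636 − 0.2325424·(-0.5124364)/(-0.8410193) = 0.2458746;  |Δ| = 0.1416890
p(0.2458746) = -0.1258309
r₄ = 0.2458746 − (-0.1258309)·(-0.1416890)/(-0.3583733) = 0.2956240;  |Δ| = 0.0497494
p(0.2956240) = 0.0048573
r₅ = 0.2956240 − 0.0048573·(0.0497494)/(0.1306882) = 0.2937750;  |Δ| = 0.0018490
p(0.2937750) = 0.0000868
r₆ = 0.2937750 − 0.0000868·(-0.0018490)/(-0.0047705) = 0.2937413;  |Δ| = 0.0000336
|r₆ − r₅| = 0.0000336 < 10^{-4}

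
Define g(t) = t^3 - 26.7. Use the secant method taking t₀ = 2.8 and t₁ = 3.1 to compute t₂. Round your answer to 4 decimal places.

2.9817

g(2.8) = -4.748000, g(3.1) = 3.091000
t₂ = 3.100000 − 3.091000·(3.100000 − 2.800000) / (3.091000 − (-4.748000)) = 3.100000 − (0.927300)/(7.839000) = 2.981707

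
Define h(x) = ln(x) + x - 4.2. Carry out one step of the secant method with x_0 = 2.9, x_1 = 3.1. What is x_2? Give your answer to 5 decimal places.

3.07645

h(2.9) = -0.2352893, h(3.1) = 0.0314021
x_2 = 3.1000000 − 0.0314021·(3.1000000 − 2.9000000) / (0.0314021 − (-0.2352893)) = 3.1000000 − (0.0062804)/(0.2666914) = 3.0764506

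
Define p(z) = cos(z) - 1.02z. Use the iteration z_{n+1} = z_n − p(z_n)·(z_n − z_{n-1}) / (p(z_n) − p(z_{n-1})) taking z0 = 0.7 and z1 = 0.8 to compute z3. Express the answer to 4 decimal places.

p(0.7) = 0.050842, p(0.8) = -0.119293
z2 = 0.800000 − (-0.119293)·(0.800000 − 0.700000) / (-0.119293 − 0.050842) = 0.800000 − (-0.011929)/(-0.170135) = 0.729883
p(0.729883) = 0.000771
z3 = 0.729883 − 0.000771·(0.729883 − 0.800000) / (0.000771 − (-0.119293)) = 0.729883 − (-0.000054)/(0.120064) = 0.730334

0.7303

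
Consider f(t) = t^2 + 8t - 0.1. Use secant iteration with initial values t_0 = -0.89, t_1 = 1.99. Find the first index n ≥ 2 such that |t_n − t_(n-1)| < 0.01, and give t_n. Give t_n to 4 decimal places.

f(-0.89) = -6.427900, f(1.99) = 19.780100
t_2 = 1.990000 − 19.780100·(2.880000)/(26.208000) = -0.183637;  |Δ| = 2.173637
f(-0.183637) = -1.535376
t_3 = -0.183637 − (-1.535376)·(-2.173637)/(-21.315476) = -0.027068;  |Δ| = 0.156569
f(-0.027068) = -0.315811
t_4 = -0.027068 − (-0.315811)·(0.156569)/(1.219565) = 0.013476;  |Δ| = 0.040544
f(0.013476) = 0.007992
t_5 = 0.013476 − 0.007992·(0.040544)/(0.323803) = 0.012476;  |Δ| = 0.001001
|t_5 − t_4| = 0.001001 < 0.01

n = 5, t_n = 0.0125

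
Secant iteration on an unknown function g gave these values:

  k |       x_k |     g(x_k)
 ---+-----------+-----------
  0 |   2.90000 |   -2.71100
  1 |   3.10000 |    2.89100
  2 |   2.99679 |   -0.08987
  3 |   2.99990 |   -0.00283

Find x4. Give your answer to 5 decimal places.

3.00000

x4 = 2.99990 − (-0.00283)·(2.99990 − 2.99679) / (-0.00283 − (-0.08987))
   = 2.99990 − (-0.0000088)/(0.0870400) = 3.0000011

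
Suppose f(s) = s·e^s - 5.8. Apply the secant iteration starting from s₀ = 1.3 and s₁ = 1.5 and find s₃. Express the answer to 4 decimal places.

f(1.3) = -1.029914, f(1.5) = 0.922534
s₂ = 1.500000 − 0.922534·(1.500000 − 1.300000) / (0.922534 − (-1.029914)) = 1.500000 − (0.184507)/(1.952448) = 1.405500
f(1.405500) = -0.068984
s₃ = 1.405500 − (-0.068984)·(1.405500 − 1.500000) / (-0.068984 − 0.922534) = 1.405500 − (0.006519)/(-0.991518) = 1.412075

1.4121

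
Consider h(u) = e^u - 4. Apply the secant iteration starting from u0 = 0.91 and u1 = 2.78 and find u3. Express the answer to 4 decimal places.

h(0.91) = -1.515677, h(2.78) = 12.119021
u2 = 2.780000 − 12.119021·(2.780000 − 0.910000) / (12.119021 − (-1.515677)) = 2.780000 − (22.662569)/(13.634698) = 1.117875
h(1.117875) = -0.941651
u3 = 1.117875 − (-0.941651)·(1.117875 − 2.780000) / (-0.941651 − 12.119021) = 1.117875 − (1.565141)/(-13.060672) = 1.237711

1.2377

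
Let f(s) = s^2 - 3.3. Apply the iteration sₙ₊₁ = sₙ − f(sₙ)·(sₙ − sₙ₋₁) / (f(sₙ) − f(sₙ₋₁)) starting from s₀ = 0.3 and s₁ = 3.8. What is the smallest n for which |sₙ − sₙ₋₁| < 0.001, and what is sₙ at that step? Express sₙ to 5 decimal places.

f(0.3) = -3.2100000, f(3.8) = 11.1400000
s₂ = 3.8000000 − 11.1400000·(3.5000000)/(14.3500000) = 1.0829268;  |Δ| = 2.7170732
f(1.0829268) = -2.1272695
s₃ = 1.0829268 − (-2.1272695)·(-2.7170732)/(-13.2672695) = 1.5185814;  |Δ| = 0.4356546
f(1.5185814) = -0.9939105
s₄ = 1.5185814 − (-0.9939105)·(0.4356546)/(1.1333590) = 1.9006331;  |Δ| = 0.3820516
f(1.9006331) = 0.3124060
s₅ = 1.9006331 − 0.3124060·(0.3820516)/(1.3063165) = 1.8092653;  |Δ| = 0.0913678
f(1.8092653) = -0.0265591
s₆ = 1.8092653 − (-0.0265591)·(-0.0913678)/(-0.3389651) = 1.8164243;  |Δ| = 0.0071590
f(1.8164243) = -0.0006029
s₇ = 1.8164243 − (-0.0006029)·(0.0071590)/(0.0259563) = 1.8165905;  |Δ| = 0.0001663
|s₇ − s₆| = 0.0001663 < 0.001

n = 7, sₙ = 1.81659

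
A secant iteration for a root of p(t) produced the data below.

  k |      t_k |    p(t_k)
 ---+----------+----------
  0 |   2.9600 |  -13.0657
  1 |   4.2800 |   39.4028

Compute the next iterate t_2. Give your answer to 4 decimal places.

t_2 = 4.2800 − 39.4028·(4.2800 − 2.9600) / (39.4028 − (-13.0657))
   = 4.2800 − (52.011696)/(52.468500) = 3.288706

3.2887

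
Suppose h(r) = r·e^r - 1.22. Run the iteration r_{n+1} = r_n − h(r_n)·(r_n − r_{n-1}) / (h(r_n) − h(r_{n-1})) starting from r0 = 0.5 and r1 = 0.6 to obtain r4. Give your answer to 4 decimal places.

h(0.5) = -0.395639, h(0.6) = -0.126729
r2 = 0.600000 − (-0.126729)·(0.600000 − 0.500000) / (-0.126729 − (-0.395639)) = 0.600000 − (-0.012673)/(0.268911) = 0.647127
h(0.647127) = 0.016041
r3 = 0.647127 − 0.016041·(0.647127 − 0.600000) / (0.016041 − (-0.126729)) = 0.647127 − (0.000756)/(0.142770) = 0.641832
h(0.641832) = -0.000547
r4 = 0.641832 − (-0.000547)·(0.641832 − 0.647127) / (-0.000547 − 0.016041) = 0.641832 − (0.000003)/(-0.016588) = 0.642006

0.6420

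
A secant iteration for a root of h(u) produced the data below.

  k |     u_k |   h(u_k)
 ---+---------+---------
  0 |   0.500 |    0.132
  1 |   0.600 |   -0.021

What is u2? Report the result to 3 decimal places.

u2 = 0.600 − (-0.021)·(0.600 − 0.500) / (-0.021 − 0.132)
   = 0.600 − (-0.00210)/(-0.15300) = 0.58627

0.586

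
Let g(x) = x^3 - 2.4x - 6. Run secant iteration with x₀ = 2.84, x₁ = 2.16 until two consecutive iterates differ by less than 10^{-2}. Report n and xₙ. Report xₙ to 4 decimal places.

n = 4, xₙ = 2.2507

g(2.84) = 10.090304, g(2.16) = -1.106304
x₂ = 2.160000 − (-1.106304)·(-0.680000)/(-11.196608) = 2.227189;  |Δ| = 0.067189
g(2.227189) = -0.297573
x₃ = 2.227189 − (-0.297573)·(0.067189)/(0.808731) = 2.251911;  |Δ| = 0.024722
g(2.251911) = 0.015086
x₄ = 2.251911 − 0.015086·(0.024722)/(0.312658) = 2.250718;  |Δ| = 0.001193
|x₄ − x₃| = 0.001193 < 10^{-2}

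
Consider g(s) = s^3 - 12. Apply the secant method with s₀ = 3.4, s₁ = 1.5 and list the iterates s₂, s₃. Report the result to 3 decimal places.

g(3.4) = 27.30400, g(1.5) = -8.62500
s₂ = 1.50000 − (-8.62500)·(1.50000 − 3.40000) / (-8.62500 − 27.30400) = 1.50000 − (16.38750)/(-35.92900) = 1.95611
g(1.95611) = -4.51523
s₃ = 1.95611 − (-4.51523)·(1.95611 − 1.50000) / (-4.51523 − (-8.62500)) = 1.95611 − (-2.05943)/(4.10977) = 2.45721

1.956, 2.457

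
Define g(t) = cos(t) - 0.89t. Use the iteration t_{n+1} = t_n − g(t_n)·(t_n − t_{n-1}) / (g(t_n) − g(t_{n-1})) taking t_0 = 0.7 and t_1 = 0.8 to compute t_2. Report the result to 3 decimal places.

g(0.7) = 0.14184, g(0.8) = -0.01529
t_2 = 0.80000 − (-0.01529)·(0.80000 − 0.70000) / (-0.01529 − 0.14184) = 0.80000 − (-0.00153)/(-0.15714) = 0.79027

0.790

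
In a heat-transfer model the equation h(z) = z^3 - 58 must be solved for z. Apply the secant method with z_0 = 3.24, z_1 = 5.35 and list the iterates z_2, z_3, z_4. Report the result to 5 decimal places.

h(3.24) = -23.9877760, h(5.35) = 95.1303750
z_2 = 5.3500000 − 95.1303750·(5.3500000 − 3.2400000) / (95.1303750 − (-23.9877760)) = 5.3500000 − (200.7250912)/(119.1181510) = 3.6649076
h(3.6649076) = -8.7746188
z_3 = 3.6649076 − (-8.7746188)·(3.6649076 − 5.3500000) / (-8.7746188 − 95.1303750) = 3.6649076 − (14.7860435)/(-103.9049938) = 3.8072111
h(3.8072111) = -2.8150224
z_4 = 3.8072111 − (-2.8150224)·(3.8072111 − 3.6649076) / (-2.8150224 − (-8.7746188)) = 3.8072111 − (-0.4005875)/(5.9595964) = 3.8744283

3.66491, 3.80721, 3.87443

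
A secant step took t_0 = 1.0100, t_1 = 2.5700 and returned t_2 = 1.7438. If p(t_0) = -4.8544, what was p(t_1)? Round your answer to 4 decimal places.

5.4657

The secant line through (1.0100, -4.8544) and (2.5700, p(t_1)) crosses zero at t_2 = 1.7438.
So (1.0100, -4.8544), (2.5700, p(t_1)), (1.7438, 0) are collinear:
p(t_1) = -4.8544 · (2.5700 − 1.7438) / (1.0100 − 1.7438) = -4.8544 · (0.826200)/(-0.733800) = 5.465665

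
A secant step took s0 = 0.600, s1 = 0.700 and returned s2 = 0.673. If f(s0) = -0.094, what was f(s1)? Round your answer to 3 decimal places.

0.035

The secant line through (0.600, -0.094) and (0.700, f(s1)) crosses zero at s2 = 0.673.
So (0.600, -0.094), (0.700, f(s1)), (0.673, 0) are collinear:
f(s1) = -0.094 · (0.700 − 0.673) / (0.600 − 0.673) = -0.094 · (0.02700)/(-0.07300) = 0.03477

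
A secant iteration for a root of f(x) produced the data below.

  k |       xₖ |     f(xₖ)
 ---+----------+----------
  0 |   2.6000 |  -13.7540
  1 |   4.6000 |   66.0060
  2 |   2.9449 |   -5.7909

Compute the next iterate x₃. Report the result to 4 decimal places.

x₃ = 2.9449 − (-5.7909)·(2.9449 − 4.6000) / (-5.7909 − 66.0060)
   = 2.9449 − (9.584519)/(-71.796900) = 3.078395

3.0784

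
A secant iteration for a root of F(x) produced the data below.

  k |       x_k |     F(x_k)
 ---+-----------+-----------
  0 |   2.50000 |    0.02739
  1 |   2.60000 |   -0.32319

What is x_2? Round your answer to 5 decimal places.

2.50781

x_2 = 2.60000 − (-0.32319)·(2.60000 − 2.50000) / (-0.32319 − 0.02739)
   = 2.60000 − (-0.0323190)/(-0.3505800) = 2.5078128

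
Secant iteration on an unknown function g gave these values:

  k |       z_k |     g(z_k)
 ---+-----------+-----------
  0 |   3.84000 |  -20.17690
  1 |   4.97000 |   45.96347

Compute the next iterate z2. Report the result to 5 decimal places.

4.18472

z2 = 4.97000 − 45.96347·(4.97000 − 3.84000) / (45.96347 − (-20.17690))
   = 4.97000 − (51.9387211)/(66.1403700) = 4.1847198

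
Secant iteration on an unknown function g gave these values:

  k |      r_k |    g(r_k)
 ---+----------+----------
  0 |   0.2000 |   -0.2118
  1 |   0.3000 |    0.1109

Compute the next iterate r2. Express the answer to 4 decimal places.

r2 = 0.3000 − 0.1109·(0.3000 − 0.2000) / (0.1109 − (-0.2118))
   = 0.3000 − (0.011090)/(0.322700) = 0.265634

0.2656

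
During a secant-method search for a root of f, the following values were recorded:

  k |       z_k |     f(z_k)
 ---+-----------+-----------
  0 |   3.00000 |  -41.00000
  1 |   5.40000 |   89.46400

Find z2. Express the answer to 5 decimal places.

z2 = 5.40000 − 89.46400·(5.40000 − 3.00000) / (89.46400 − (-41.00000))
   = 5.40000 − (214.7136000)/(130.4640000) = 3.7542311

3.75423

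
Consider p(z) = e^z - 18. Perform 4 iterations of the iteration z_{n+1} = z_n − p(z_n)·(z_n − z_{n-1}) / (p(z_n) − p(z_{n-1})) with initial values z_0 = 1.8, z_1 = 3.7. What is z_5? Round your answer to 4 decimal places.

2.8873

p(1.8) = -11.950353, p(3.7) = 22.447304
z_2 = 3.700000 − 22.447304·(3.700000 − 1.800000) / (22.447304 − (-11.950353)) = 3.700000 − (42.649878)/(34.397657) = 2.460094
p(2.460094) = -6.294094
z_3 = 2.460094 − (-6.294094)·(2.460094 − 3.700000) / (-6.294094 − 22.447304) = 2.460094 − (7.804088)/(-28.741398) = 2.731621
p(2.731621) = -2.642234
z_4 = 2.731621 − (-2.642234)·(2.731621 − 2.460094) / (-2.642234 − (-6.294094)) = 2.731621 − (-0.717440)/(3.651860) = 2.928080
p(2.928080) = 0.691709
z_5 = 2.928080 − 0.691709·(2.928080 − 2.731621) / (0.691709 − (-2.642234)) = 2.928080 − (0.135892)/(3.333943) = 2.887320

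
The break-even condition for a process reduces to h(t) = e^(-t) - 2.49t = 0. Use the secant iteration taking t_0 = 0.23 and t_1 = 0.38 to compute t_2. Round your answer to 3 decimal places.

h(0.23) = 0.22183, h(0.38) = -0.26234
t_2 = 0.38000 − (-0.26234)·(0.38000 − 0.23000) / (-0.26234 − 0.22183) = 0.38000 − (-0.03935)/(-0.48417) = 0.29873

0.299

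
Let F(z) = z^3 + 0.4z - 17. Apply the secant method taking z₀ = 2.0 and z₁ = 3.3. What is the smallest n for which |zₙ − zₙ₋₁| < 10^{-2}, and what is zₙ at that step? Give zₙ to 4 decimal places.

n = 5, zₙ = 2.5194

F(2.0) = -8.200000, F(3.3) = 20.257000
z₂ = 3.300000 − 20.257000·(1.300000)/(28.457000) = 2.374600;  |Δ| = 0.925400
F(2.374600) = -2.660438
z₃ = 2.374600 − (-2.660438)·(-0.925400)/(-22.917438) = 2.482028;  |Δ| = 0.107428
F(2.482028) = -0.716747
z₄ = 2.482028 − (-0.716747)·(0.107428)/(1.943692) = 2.521643;  |Δ| = 0.039615
F(2.521643) = 0.042979
z₅ = 2.521643 − 0.042979·(0.039615)/(0.759725) = 2.519402;  |Δ| = 0.002241
|z₅ − z₄| = 0.002241 < 10^{-2}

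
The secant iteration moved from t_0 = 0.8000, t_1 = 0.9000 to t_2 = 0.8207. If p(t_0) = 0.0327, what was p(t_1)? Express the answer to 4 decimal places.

-0.1253

The secant line through (0.8000, 0.0327) and (0.9000, p(t_1)) crosses zero at t_2 = 0.8207.
So (0.8000, 0.0327), (0.9000, p(t_1)), (0.8207, 0) are collinear:
p(t_1) = 0.0327 · (0.9000 − 0.8207) / (0.8000 − 0.8207) = 0.0327 · (0.079300)/(-0.020700) = -0.125271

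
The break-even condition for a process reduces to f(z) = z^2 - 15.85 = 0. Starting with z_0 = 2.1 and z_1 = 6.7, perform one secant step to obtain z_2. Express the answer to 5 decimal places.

f(2.1) = -11.4400000, f(6.7) = 29.0400000
z_2 = 6.7000000 − 29.0400000·(6.7000000 − 2.1000000) / (29.0400000 − (-11.4400000)) = 6.7000000 − (133.5840000)/(40.4800000) = 3.4000000

3.40000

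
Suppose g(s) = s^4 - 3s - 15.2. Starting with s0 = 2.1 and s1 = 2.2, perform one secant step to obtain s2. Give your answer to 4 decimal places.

2.1558

g(2.1) = -2.051900, g(2.2) = 1.625600
s2 = 2.200000 − 1.625600·(2.200000 − 2.100000) / (1.625600 − (-2.051900)) = 2.200000 − (0.162560)/(3.677500) = 2.155796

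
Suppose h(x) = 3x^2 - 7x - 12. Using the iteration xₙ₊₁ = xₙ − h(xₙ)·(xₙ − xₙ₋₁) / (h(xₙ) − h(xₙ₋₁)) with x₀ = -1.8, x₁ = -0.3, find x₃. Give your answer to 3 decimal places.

h(-1.8) = 10.32000, h(-0.3) = -9.63000
x₂ = -0.30000 − (-9.63000)·(-0.30000 − (-1.80000)) / (-9.63000 − 10.32000) = -0.30000 − (-14.44500)/(-19.95000) = -1.02406
h(-1.02406) = -1.68548
x₃ = -1.02406 − (-1.68548)·(-1.02406 − (-0.30000)) / (-1.68548 − (-9.63000)) = -1.02406 − (1.22039)/(7.94452) = -1.17767

-1.178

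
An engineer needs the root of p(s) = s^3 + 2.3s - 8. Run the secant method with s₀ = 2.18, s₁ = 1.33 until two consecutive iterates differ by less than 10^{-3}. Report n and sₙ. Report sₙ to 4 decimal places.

p(2.18) = 7.374232, p(1.33) = -2.588363
s₂ = 1.330000 − (-2.588363)·(-0.850000)/(-9.962595) = 1.550837;  |Δ| = 0.220837
p(1.550837) = -0.703165
s₃ = 1.550837 − (-0.703165)·(0.220837)/(1.885198) = 1.633207;  |Δ| = 0.082371
p(1.633207) = 0.112740
s₄ = 1.633207 − 0.112740·(0.082371)/(0.815905) = 1.621826;  |Δ| = 0.011382
p(1.621826) = -0.003883
s₅ = 1.621826 − (-0.003883)·(-0.011382)/(-0.116623) = 1.622205;  |Δ| = 0.000379
|s₅ − s₄| = 0.000379 < 10^{-3}

n = 5, sₙ = 1.6222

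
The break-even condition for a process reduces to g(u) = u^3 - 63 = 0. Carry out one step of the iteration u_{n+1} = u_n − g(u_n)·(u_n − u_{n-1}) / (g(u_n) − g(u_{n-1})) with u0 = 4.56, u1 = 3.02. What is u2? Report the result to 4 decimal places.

g(4.56) = 31.818816, g(3.02) = -35.456392
u2 = 3.020000 − (-35.456392)·(3.020000 − 4.560000) / (-35.456392 − 31.818816) = 3.020000 − (54.602844)/(-67.275208) = 3.831634

3.8316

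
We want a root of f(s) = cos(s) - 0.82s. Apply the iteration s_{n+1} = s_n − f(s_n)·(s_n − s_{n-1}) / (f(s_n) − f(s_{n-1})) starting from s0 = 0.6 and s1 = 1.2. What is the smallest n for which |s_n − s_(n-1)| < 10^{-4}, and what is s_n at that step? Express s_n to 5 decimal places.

f(0.6) = 0.3333356, f(1.2) = -0.6216422
s2 = 1.2000000 − (-0.6216422)·(0.6000000)/(-0.9549779) = 0.8094304;  |Δ| = 0.3905696
f(0.8094304) = 0.0261780
s3 = 0.8094304 − 0.0261780·(-0.3905696)/(0.6478202) = 0.8252130;  |Δ| = 0.0157827
f(0.8252130) = 0.0017258
s4 = 0.8252130 − 0.0017258·(0.0157827)/(-0.0244522) = 0.8263269;  |Δ| = 0.0011139
f(0.8263269) = -0.0000064
s5 = 0.8263269 − (-0.0000064)·(0.0011139)/(-0.0017322) = 0.8263228;  |Δ| = 0.0000041
|s5 − s4| = 0.0000041 < 10^{-4}

n = 5, s_n = 0.82632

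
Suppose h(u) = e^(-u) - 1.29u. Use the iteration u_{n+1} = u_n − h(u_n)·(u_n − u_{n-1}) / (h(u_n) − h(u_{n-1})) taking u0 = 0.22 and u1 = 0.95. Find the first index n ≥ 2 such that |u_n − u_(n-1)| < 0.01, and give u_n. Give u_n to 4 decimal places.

h(0.22) = 0.518719, h(0.95) = -0.838759
u2 = 0.950000 − (-0.838759)·(0.730000)/(-1.357478) = 0.498947;  |Δ| = 0.451053
h(0.498947) = -0.036472
u3 = 0.498947 − (-0.036472)·(-0.451053)/(0.802287) = 0.478442;  |Δ| = 0.020505
h(0.478442) = 0.002558
u4 = 0.478442 − 0.002558·(-0.020505)/(0.039030) = 0.479786;  |Δ| = 0.001344
|u4 − u3| = 0.001344 < 0.01

n = 4, u_n = 0.4798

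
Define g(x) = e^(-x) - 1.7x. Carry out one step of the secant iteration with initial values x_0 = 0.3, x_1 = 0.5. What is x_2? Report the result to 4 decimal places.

0.3973

g(0.3) = 0.230818, g(0.5) = -0.243469
x_2 = 0.500000 − (-0.243469)·(0.500000 − 0.300000) / (-0.243469 − 0.230818) = 0.500000 − (-0.048694)/(-0.474288) = 0.397333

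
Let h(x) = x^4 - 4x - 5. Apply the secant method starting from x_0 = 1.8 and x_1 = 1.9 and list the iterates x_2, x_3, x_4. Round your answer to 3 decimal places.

1.880, 1.881, 1.881

h(1.8) = -1.70240, h(1.9) = 0.43210
x_2 = 1.90000 − 0.43210·(1.90000 − 1.80000) / (0.43210 − (-1.70240)) = 1.90000 − (0.04321)/(2.13450) = 1.87976
h(1.87976) = -0.03352
x_3 = 1.87976 − (-0.03352)·(1.87976 − 1.90000) / (-0.03352 − 0.43210) = 1.87976 − (0.00068)/(-0.46562) = 1.88121
h(1.88121) = -0.00058
x_4 = 1.88121 − (-0.00058)·(1.88121 − 1.87976) / (-0.00058 − (-0.03352)) = 1.88121 − (0.00000)/(0.03293) = 1.88124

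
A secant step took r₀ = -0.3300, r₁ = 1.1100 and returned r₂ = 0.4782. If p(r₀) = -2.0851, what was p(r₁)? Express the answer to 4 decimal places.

1.6300

The secant line through (-0.3300, -2.0851) and (1.1100, p(r₁)) crosses zero at r₂ = 0.4782.
So (-0.3300, -2.0851), (1.1100, p(r₁)), (0.4782, 0) are collinear:
p(r₁) = -2.0851 · (1.1100 − 0.4782) / (-0.3300 − 0.4782) = -2.0851 · (0.631800)/(-0.808200) = 1.630000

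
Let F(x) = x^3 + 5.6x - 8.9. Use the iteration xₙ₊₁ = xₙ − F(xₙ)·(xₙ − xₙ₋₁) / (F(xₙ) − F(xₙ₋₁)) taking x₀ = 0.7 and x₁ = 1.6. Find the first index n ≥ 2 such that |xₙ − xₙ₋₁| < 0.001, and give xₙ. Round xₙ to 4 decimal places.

F(0.7) = -4.637000, F(1.6) = 4.156000
x₂ = 1.600000 − 4.156000·(0.900000)/(8.793000) = 1.174616;  |Δ| = 0.425384
F(1.174616) = -0.701504
x₃ = 1.174616 − (-0.701504)·(-0.425384)/(-4.857504) = 1.236049;  |Δ| = 0.061432
F(1.236049) = -0.089672
x₄ = 1.236049 − (-0.089672)·(0.061432)/(0.611832) = 1.245052;  |Δ| = 0.009004
F(1.245052) = 0.002318
x₅ = 1.245052 − 0.002318·(0.009004)/(0.091991) = 1.244825;  |Δ| = 0.000227
|x₅ − x₄| = 0.000227 < 0.001

n = 5, xₙ = 1.2448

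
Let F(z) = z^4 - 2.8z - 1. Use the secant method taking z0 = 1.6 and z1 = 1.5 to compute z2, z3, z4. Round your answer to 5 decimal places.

1.51135, 1.51267, 1.51265

F(1.6) = 1.0736000, F(1.5) = -0.1375000
z2 = 1.5000000 − (-0.1375000)·(1.5000000 − 1.6000000) / (-0.1375000 − 1.0736000) = 1.5000000 − (0.0137500)/(-1.2111000) = 1.5113533
F(1.5113533) = -0.0142706
z3 = 1.5113533 − (-0.0142706)·(1.5113533 − 1.5000000) / (-0.0142706 − (-0.1375000)) = 1.5113533 − (-0.0001620)/(0.1232294) = 1.5126681
F(1.5126681) = 0.0002273
z4 = 1.5126681 − 0.0002273·(1.5126681 − 1.5113533) / (0.0002273 − (-0.0142706)) = 1.5126681 − (0.0000003)/(0.0144979) = 1.5126475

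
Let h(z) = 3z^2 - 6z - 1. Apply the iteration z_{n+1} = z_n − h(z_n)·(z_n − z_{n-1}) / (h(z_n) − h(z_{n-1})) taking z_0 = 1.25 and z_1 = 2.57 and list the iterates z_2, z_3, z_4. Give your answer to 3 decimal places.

h(1.25) = -3.81250, h(2.57) = 3.39470
z_2 = 2.57000 − 3.39470·(2.57000 − 1.25000) / (3.39470 − (-3.81250)) = 2.57000 − (4.48100)/(7.20720) = 1.94826
h(1.94826) = -1.30241
z_3 = 1.94826 − (-1.30241)·(1.94826 − 2.57000) / (-1.30241 − 3.39470) = 1.94826 − (0.80976)/(-4.69711) = 2.12066
h(2.12066) = -0.23239
z_4 = 2.12066 − (-0.23239)·(2.12066 − 1.94826) / (-0.23239 − (-1.30241)) = 2.12066 − (-0.04006)/(1.07001) = 2.15810

1.948, 2.121, 2.158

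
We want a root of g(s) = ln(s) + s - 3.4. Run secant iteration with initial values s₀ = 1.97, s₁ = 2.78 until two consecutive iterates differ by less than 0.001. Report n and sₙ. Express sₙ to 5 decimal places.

g(1.97) = -0.7519665, g(2.78) = 0.4024509
s₂ = 2.7800000 − 0.4024509·(0.8100000)/(1.1544174) = 2.4976192;  |Δ| = 0.2823808
g(2.4976192) = 0.0129572
s₃ = 2.4976192 − 0.0129572·(-0.2823808)/(-0.3894937) = 2.4882253;  |Δ| = 0.0093939
g(2.4882253) = -0.0002049
s₄ = 2.4882253 − (-0.0002049)·(-0.0093939)/(-0.0131622) = 2.4883716;  |Δ| = 0.0001463
|s₄ − s₃| = 0.0001463 < 0.001

n = 4, sₙ = 2.48837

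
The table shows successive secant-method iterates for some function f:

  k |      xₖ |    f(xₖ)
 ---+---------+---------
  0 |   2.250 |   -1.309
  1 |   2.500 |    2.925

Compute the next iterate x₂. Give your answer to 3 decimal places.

2.327

x₂ = 2.500 − 2.925·(2.500 − 2.250) / (2.925 − (-1.309))
   = 2.500 − (0.73125)/(4.23400) = 2.32729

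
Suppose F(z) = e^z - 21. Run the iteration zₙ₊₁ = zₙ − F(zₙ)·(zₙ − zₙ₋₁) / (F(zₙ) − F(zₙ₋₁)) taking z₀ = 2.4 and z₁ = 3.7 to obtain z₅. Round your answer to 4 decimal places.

3.0443

F(2.4) = -9.976824, F(3.7) = 19.447304
z₂ = 3.700000 − 19.447304·(3.700000 − 2.400000) / (19.447304 − (-9.976824)) = 3.700000 − (25.281496)/(29.424128) = 2.840790
F(2.840790) = -3.870702
z₃ = 2.840790 − (-3.870702)·(2.840790 − 3.700000) / (-3.870702 − 19.447304) = 2.840790 − (3.325745)/(-23.318007) = 2.983416
F(2.983416) = -1.244816
z₄ = 2.983416 − (-1.244816)·(2.983416 − 2.840790) / (-1.244816 − (-3.870702)) = 2.983416 − (-0.177543)/(2.625886) = 3.051028
F(3.051028) = 0.137071
z₅ = 3.051028 − 0.137071·(3.051028 − 2.983416) / (0.137071 − (-1.244816)) = 3.051028 − (0.009268)/(1.381887) = 3.044322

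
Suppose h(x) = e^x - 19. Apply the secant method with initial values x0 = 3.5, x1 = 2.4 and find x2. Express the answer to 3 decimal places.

h(3.5) = 14.11545, h(2.4) = -7.97682
x2 = 2.40000 − (-7.97682)·(2.40000 − 3.50000) / (-7.97682 − 14.11545) = 2.40000 − (8.77451)/(-22.09228) = 2.79718

2.797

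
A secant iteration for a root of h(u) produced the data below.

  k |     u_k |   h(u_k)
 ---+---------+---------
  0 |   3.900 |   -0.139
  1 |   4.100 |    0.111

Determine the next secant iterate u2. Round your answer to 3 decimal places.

u2 = 4.100 − 0.111·(4.100 − 3.900) / (0.111 − (-0.139))
   = 4.100 − (0.02220)/(0.25000) = 4.01120

4.011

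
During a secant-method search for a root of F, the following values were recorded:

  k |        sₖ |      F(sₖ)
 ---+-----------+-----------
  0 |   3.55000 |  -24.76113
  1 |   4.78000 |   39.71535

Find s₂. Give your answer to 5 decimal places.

s₂ = 4.78000 − 39.71535·(4.78000 − 3.55000) / (39.71535 − (-24.76113))
   = 4.78000 − (48.8498805)/(64.4764800) = 4.0223612

4.02236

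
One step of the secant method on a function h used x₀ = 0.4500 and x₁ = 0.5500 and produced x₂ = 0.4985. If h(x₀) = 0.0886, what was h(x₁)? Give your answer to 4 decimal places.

The secant line through (0.4500, 0.0886) and (0.5500, h(x₁)) crosses zero at x₂ = 0.4985.
So (0.4500, 0.0886), (0.5500, h(x₁)), (0.4985, 0) are collinear:
h(x₁) = 0.0886 · (0.5500 − 0.4985) / (0.4500 − 0.4985) = 0.0886 · (0.051500)/(-0.048500) = -0.094080

-0.0941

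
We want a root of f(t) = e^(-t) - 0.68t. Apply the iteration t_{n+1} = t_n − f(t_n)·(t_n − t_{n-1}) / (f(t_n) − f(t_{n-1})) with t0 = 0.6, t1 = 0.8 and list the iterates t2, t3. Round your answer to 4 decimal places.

0.7196, 0.7175

f(0.6) = 0.140812, f(0.8) = -0.094671
t2 = 0.800000 − (-0.094671)·(0.800000 − 0.600000) / (-0.094671 − 0.140812) = 0.800000 − (-0.018934)/(-0.235483) = 0.719594
f(0.719594) = -0.002374
t3 = 0.719594 − (-0.002374)·(0.719594 − 0.800000) / (-0.002374 − (-0.094671)) = 0.719594 − (0.000191)/(0.092297) = 0.717526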